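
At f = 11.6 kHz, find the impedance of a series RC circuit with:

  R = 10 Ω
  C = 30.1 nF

Step 1 — Angular frequency: ω = 2π·f = 2π·1.16e+04 = 7.288e+04 rad/s.
Step 2 — Component impedances:
  R: Z = R = 10 Ω
  C: Z = 1/(jωC) = -j/(ω·C) = 0 - j455.8 Ω
Step 3 — Series combination: Z_total = R + C = 10 - j455.8 Ω = 455.9∠-88.7° Ω.

Z = 10 - j455.8 Ω = 455.9∠-88.7° Ω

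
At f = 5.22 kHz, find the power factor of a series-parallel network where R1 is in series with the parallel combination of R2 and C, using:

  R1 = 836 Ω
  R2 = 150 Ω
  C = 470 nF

Step 1 — Angular frequency: ω = 2π·f = 2π·5220 = 3.28e+04 rad/s.
Step 2 — Component impedances:
  R1: Z = R = 836 Ω
  R2: Z = R = 150 Ω
  C: Z = 1/(jωC) = -j/(ω·C) = 0 - j64.87 Ω
Step 3 — Parallel branch: R2 || C = 1/(1/R2 + 1/C) = 23.63 - j54.65 Ω.
Step 4 — Series with R1: Z_total = R1 + (R2 || C) = 859.6 - j54.65 Ω = 861.4∠-3.6° Ω.
Step 5 — Power factor: PF = cos(φ) = Re(Z)/|Z| = 859.63/861.37 = 0.998.
Step 6 — Type: Im(Z) = -54.65 ⇒ leading (phase φ = -3.6°).

PF = 0.998 (leading, φ = -3.6°)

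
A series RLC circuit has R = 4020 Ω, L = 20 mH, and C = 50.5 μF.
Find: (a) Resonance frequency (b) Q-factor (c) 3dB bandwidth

Step 1 — Resonance: ω₀ = 1/√(LC) = 1/√(0.02·5.05e-05) = 995 rad/s.
Step 2 — f₀ = ω₀/(2π) = 158.4 Hz.
Step 3 — Series Q: Q = ω₀L/R = 995·0.02/4020 = 0.00495.
Step 4 — Bandwidth: Δω = ω₀/Q = 2.01e+05 rad/s; BW = Δω/(2π) = 3.199e+04 Hz.

(a) f₀ = 158.4 Hz  (b) Q = 0.00495  (c) BW = 3.199e+04 Hz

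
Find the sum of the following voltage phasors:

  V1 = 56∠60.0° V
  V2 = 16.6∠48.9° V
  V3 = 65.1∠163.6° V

Step 1 — Convert each phasor to rectangular form:
  V1 = 56·(cos(60.0°) + j·sin(60.0°)) = 28 + j48.5 V
  V2 = 16.6·(cos(48.9°) + j·sin(48.9°)) = 10.91 + j12.51 V
  V3 = 65.1·(cos(163.6°) + j·sin(163.6°)) = -62.45 + j18.38 V
Step 2 — Sum components: V_total = -23.54 + j79.39 V.
Step 3 — Convert to polar: |V_total| = 82.8 V, ∠V_total = 106.5°.

V_total = 82.8∠106.5° V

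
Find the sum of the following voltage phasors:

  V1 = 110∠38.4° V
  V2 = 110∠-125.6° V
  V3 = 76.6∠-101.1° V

Step 1 — Convert each phasor to rectangular form:
  V1 = 110·(cos(38.4°) + j·sin(38.4°)) = 86.21 + j68.33 V
  V2 = 110·(cos(-125.6°) + j·sin(-125.6°)) = -64.03 - j89.44 V
  V3 = 76.6·(cos(-101.1°) + j·sin(-101.1°)) = -14.75 - j75.17 V
Step 2 — Sum components: V_total = 7.426 - j96.28 V.
Step 3 — Convert to polar: |V_total| = 96.57 V, ∠V_total = -85.6°.

V_total = 96.57∠-85.6° V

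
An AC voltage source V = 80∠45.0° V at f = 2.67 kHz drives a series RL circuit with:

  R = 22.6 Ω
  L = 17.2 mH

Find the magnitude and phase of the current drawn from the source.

Step 1 — Angular frequency: ω = 2π·f = 2π·2670 = 1.678e+04 rad/s.
Step 2 — Component impedances:
  R: Z = R = 22.6 Ω
  L: Z = jωL = j·1.678e+04·0.0172 = 0 + j288.5 Ω
Step 3 — Series combination: Z_total = R + L = 22.6 + j288.5 Ω = 289.4∠85.5° Ω.
Step 4 — Source phasor: V = 80∠45.0° V = 56.57 + j56.57 V.
Step 5 — Ohm's law: I = V / Z_total = (56.57 + j56.57) / (22.6 + j288.5) = 0.2101 - j0.1796 A.
Step 6 — Convert to polar: |I| = 0.2764 A, ∠I = -40.5°.

I = 0.2764∠-40.5° A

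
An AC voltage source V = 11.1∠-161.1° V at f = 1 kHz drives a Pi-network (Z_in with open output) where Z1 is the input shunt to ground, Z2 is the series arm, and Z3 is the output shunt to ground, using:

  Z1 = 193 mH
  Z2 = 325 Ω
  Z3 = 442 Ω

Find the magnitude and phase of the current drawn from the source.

Step 1 — Angular frequency: ω = 2π·f = 2π·1000 = 6283 rad/s.
Step 2 — Component impedances:
  Z1: Z = jωL = j·6283·0.193 = 0 + j1213 Ω
  Z2: Z = R = 325 Ω
  Z3: Z = R = 442 Ω
Step 3 — With open output, the series arm Z2 and the output shunt Z3 appear in series to ground: Z2 + Z3 = 767 Ω.
Step 4 — Parallel with input shunt Z1: Z_in = Z1 || (Z2 + Z3) = 547.8 + j346.5 Ω = 648.2∠32.3° Ω.
Step 5 — Source phasor: V = 11.1∠-161.1° V = -10.5 - j3.595 V.
Step 6 — Ohm's law: I = V / Z_total = (-10.5 - j3.595) / (547.8 + j346.5) = -0.01666 + j0.003972 A.
Step 7 — Convert to polar: |I| = 0.01712 A, ∠I = 166.6°.

I = 0.01712∠166.6° A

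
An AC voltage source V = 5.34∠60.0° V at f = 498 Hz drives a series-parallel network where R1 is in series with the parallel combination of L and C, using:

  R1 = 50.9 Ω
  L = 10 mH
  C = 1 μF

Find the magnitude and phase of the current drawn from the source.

Step 1 — Angular frequency: ω = 2π·f = 2π·498 = 3129 rad/s.
Step 2 — Component impedances:
  R1: Z = R = 50.9 Ω
  L: Z = jωL = j·3129·0.01 = 0 + j31.29 Ω
  C: Z = 1/(jωC) = -j/(ω·C) = 0 - j319.6 Ω
Step 3 — Parallel branch: L || C = 1/(1/L + 1/C) = 0 + j34.69 Ω.
Step 4 — Series with R1: Z_total = R1 + (L || C) = 50.9 + j34.69 Ω = 61.6∠34.3° Ω.
Step 5 — Source phasor: V = 5.34∠60.0° V = 2.67 + j4.625 V.
Step 6 — Ohm's law: I = V / Z_total = (2.67 + j4.625) / (50.9 + j34.69) = 0.0781 + j0.03763 A.
Step 7 — Convert to polar: |I| = 0.0867 A, ∠I = 25.7°.

I = 0.0867∠25.7° A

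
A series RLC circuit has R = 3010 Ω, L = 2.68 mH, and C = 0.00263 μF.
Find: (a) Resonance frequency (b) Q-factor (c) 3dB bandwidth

Step 1 — Resonance condition Im(Z)=0 gives ω₀ = 1/√(LC).
Step 2 — ω₀ = 1/√(0.00268·2.63e-09) = 3.767e+05 rad/s.
Step 3 — f₀ = ω₀/(2π) = 5.995e+04 Hz.
Step 4 — Series Q: Q = ω₀L/R = 3.767e+05·0.00268/3010 = 0.3354.
Step 5 — 3dB bandwidth: Δω = ω₀/Q = 1.123e+06 rad/s; BW = Δω/(2π) = 1.788e+05 Hz.

(a) f₀ = 5.995e+04 Hz  (b) Q = 0.3354  (c) BW = 1.788e+05 Hz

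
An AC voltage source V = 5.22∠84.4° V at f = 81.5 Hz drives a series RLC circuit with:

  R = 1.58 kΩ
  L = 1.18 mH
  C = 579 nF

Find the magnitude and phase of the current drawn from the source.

Step 1 — Angular frequency: ω = 2π·f = 2π·81.5 = 512.1 rad/s.
Step 2 — Component impedances:
  R: Z = R = 1580 Ω
  L: Z = jωL = j·512.1·0.00118 = 0 + j0.6043 Ω
  C: Z = 1/(jωC) = -j/(ω·C) = 0 - j3373 Ω
Step 3 — Series combination: Z_total = R + L + C = 1580 - j3372 Ω = 3724∠-64.9° Ω.
Step 4 — Source phasor: V = 5.22∠84.4° V = 0.5094 + j5.195 V.
Step 5 — Ohm's law: I = V / Z_total = (0.5094 + j5.195) / (1580 - j3372) = -0.001205 + j0.0007158 A.
Step 6 — Convert to polar: |I| = 0.001402 A, ∠I = 149.3°.

I = 0.001402∠149.3° A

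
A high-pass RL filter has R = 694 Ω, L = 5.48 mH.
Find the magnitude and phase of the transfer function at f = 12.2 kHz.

Step 1 — Angular frequency: ω = 2π·1.22e+04 = 7.665e+04 rad/s.
Step 2 — Transfer function: H(jω) = jωL/(R + jωL).
Step 3 — Numerator jωL = j·420.1; denominator R + jωL = 694 + j420.1.
Step 4 — H = 0.2681 + j0.443.
Step 5 — Magnitude: |H| = 0.5178 (-5.7 dB); phase: φ = 58.8°.

|H| = 0.5178 (-5.7 dB), φ = 58.8°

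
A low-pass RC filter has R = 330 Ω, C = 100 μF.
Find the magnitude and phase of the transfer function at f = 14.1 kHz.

Step 1 — Angular frequency: ω = 2π·1.41e+04 = 8.859e+04 rad/s.
Step 2 — Transfer function: H(jω) = 1/(1 + jωRC).
Step 3 — Denominator: 1 + jωRC = 1 + j·8.859e+04·330·0.0001 = 1 + j2924.
Step 4 — H = 1.17e-07 - j0.000342.
Step 5 — Magnitude: |H| = 0.000342 (-69.3 dB); phase: φ = -90.0°.

|H| = 0.000342 (-69.3 dB), φ = -90.0°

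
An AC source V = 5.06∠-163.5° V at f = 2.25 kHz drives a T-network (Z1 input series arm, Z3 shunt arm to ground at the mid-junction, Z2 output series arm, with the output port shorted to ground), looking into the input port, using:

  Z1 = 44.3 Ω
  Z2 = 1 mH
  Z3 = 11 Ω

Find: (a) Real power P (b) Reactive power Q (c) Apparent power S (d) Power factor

Step 1 — Angular frequency: ω = 2π·f = 2π·2250 = 1.414e+04 rad/s.
Step 2 — Component impedances:
  Z1: Z = R = 44.3 Ω
  Z2: Z = jωL = j·1.414e+04·0.001 = 0 + j14.14 Ω
  Z3: Z = R = 11 Ω
Step 3 — With the output port shorted to ground, the output series arm Z2 runs from the junction to ground; the shunt arm Z3 also runs from the junction to ground. They appear in parallel: Z3 || Z2 = 6.852 + j5.331 Ω.
Step 4 — Series with input arm Z1: Z_in = Z1 + (Z3 || Z2) = 51.15 + j5.331 Ω = 51.43∠6.0° Ω.
Step 5 — Source phasor: V = 5.06∠-163.5° V = -4.852 - j1.437 V.
Step 6 — Current: I = V / Z = -0.09673 - j0.01801 A = 0.09839∠-169.5° A.
Step 7 — Complex power: S = V·I* = 0.4952 + j0.05161 VA.
Step 8 — Real power: P = Re(S) = 0.4952 W.
Step 9 — Reactive power: Q = Im(S) = 0.05161 VAR.
Step 10 — Apparent power: |S| = 0.4978 VA.
Step 11 — Power factor: PF = P/|S| = 0.9946 (lagging).

(a) P = 0.4952 W  (b) Q = 0.05161 VAR  (c) S = 0.4978 VA  (d) PF = 0.9946 (lagging)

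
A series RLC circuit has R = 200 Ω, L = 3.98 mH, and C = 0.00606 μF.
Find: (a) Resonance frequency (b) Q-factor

Step 1 — Resonance condition Im(Z)=0 gives ω₀ = 1/√(LC).
Step 2 — ω₀ = 1/√(0.00398·6.06e-09) = 2.036e+05 rad/s.
Step 3 — f₀ = ω₀/(2π) = 3.241e+04 Hz.
Step 4 — Series Q: Q = ω₀L/R = 2.036e+05·0.00398/200 = 4.052.

(a) f₀ = 3.241e+04 Hz  (b) Q = 4.052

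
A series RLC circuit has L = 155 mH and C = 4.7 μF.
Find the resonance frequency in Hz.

Step 1 — Resonance condition Im(Z)=0 gives ω₀ = 1/√(LC).
Step 2 — ω₀ = 1/√(0.155·4.7e-06) = 1172 rad/s.
Step 3 — f₀ = ω₀/(2π) = 186.5 Hz.

f₀ = 186.5 Hz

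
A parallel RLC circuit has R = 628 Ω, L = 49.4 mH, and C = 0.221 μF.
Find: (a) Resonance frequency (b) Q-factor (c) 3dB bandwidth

Step 1 — Resonance: ω₀ = 1/√(LC) = 1/√(0.0494·2.21e-07) = 9571 rad/s.
Step 2 — f₀ = ω₀/(2π) = 1523 Hz.
Step 3 — Parallel Q: Q = R/(ω₀L) = 628/(9571·0.0494) = 1.328.
Step 4 — Bandwidth: Δω = ω₀/Q = 7205 rad/s; BW = Δω/(2π) = 1147 Hz.

(a) f₀ = 1523 Hz  (b) Q = 1.328  (c) BW = 1147 Hz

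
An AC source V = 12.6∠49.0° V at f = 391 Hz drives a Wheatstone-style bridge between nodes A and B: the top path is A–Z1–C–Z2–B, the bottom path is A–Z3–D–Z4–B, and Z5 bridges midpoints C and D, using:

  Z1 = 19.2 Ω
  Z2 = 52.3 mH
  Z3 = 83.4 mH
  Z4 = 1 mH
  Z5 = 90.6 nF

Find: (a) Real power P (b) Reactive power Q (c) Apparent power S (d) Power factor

Step 1 — Angular frequency: ω = 2π·f = 2π·391 = 2457 rad/s.
Step 2 — Component impedances:
  Z1: Z = R = 19.2 Ω
  Z2: Z = jωL = j·2457·0.0523 = 0 + j128.5 Ω
  Z3: Z = jωL = j·2457·0.0834 = 0 + j204.9 Ω
  Z4: Z = jωL = j·2457·0.001 = 0 + j2.457 Ω
  Z5: Z = 1/(jωC) = -j/(ω·C) = 0 - j4493 Ω
Step 3 — Bridge requires nodal analysis (the Z5 bridge couples midpoints C and D, so the two paths cannot be reduced to a simple series/parallel combination). Setting node B to ground and injecting 1 A at node A, the 3-node admittance system at A, C, D solves to V_A = Z_AB = 7.133 + j81.12 Ω = 81.44∠85.0° Ω.
Step 4 — Source phasor: V = 12.6∠49.0° V = 8.266 + j9.509 V.
Step 5 — Current: I = V / Z = 0.1252 - j0.09089 A = 0.1547∠-36.0° A.
Step 6 — Complex power: S = V·I* = 0.1707 + j1.942 VA.
Step 7 — Real power: P = Re(S) = 0.1707 W.
Step 8 — Reactive power: Q = Im(S) = 1.942 VAR.
Step 9 — Apparent power: |S| = 1.949 VA.
Step 10 — Power factor: PF = P/|S| = 0.08759 (lagging).

(a) P = 0.1707 W  (b) Q = 1.942 VAR  (c) S = 1.949 VA  (d) PF = 0.08759 (lagging)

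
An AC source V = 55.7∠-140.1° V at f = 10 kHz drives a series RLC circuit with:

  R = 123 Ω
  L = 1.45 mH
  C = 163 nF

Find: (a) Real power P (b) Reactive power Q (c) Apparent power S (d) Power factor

Step 1 — Angular frequency: ω = 2π·f = 2π·1e+04 = 6.283e+04 rad/s.
Step 2 — Component impedances:
  R: Z = R = 123 Ω
  L: Z = jωL = j·6.283e+04·0.00145 = 0 + j91.11 Ω
  C: Z = 1/(jωC) = -j/(ω·C) = 0 - j97.64 Ω
Step 3 — Series combination: Z_total = R + L + C = 123 - j6.535 Ω = 123.2∠-3.0° Ω.
Step 4 — Source phasor: V = 55.7∠-140.1° V = -42.73 - j35.73 V.
Step 5 — Current: I = V / Z = -0.331 - j0.3081 A = 0.4522∠-137.1° A.
Step 6 — Complex power: S = V·I* = 25.15 - j1.336 VA.
Step 7 — Real power: P = Re(S) = 25.15 W.
Step 8 — Reactive power: Q = Im(S) = -1.336 VAR.
Step 9 — Apparent power: |S| = 25.19 VA.
Step 10 — Power factor: PF = P/|S| = 0.9986 (leading).

(a) P = 25.15 W  (b) Q = -1.336 VAR  (c) S = 25.19 VA  (d) PF = 0.9986 (leading)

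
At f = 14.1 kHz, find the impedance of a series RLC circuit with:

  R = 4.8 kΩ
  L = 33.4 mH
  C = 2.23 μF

Step 1 — Angular frequency: ω = 2π·f = 2π·1.41e+04 = 8.859e+04 rad/s.
Step 2 — Component impedances:
  R: Z = R = 4800 Ω
  L: Z = jωL = j·8.859e+04·0.0334 = 0 + j2959 Ω
  C: Z = 1/(jωC) = -j/(ω·C) = 0 - j5.062 Ω
Step 3 — Series combination: Z_total = R + L + C = 4800 + j2954 Ω = 5636∠31.6° Ω.

Z = 4800 + j2954 Ω = 5636∠31.6° Ω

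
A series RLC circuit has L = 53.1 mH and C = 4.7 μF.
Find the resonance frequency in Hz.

Step 1 — Resonance condition Im(Z)=0 gives ω₀ = 1/√(LC).
Step 2 — ω₀ = 1/√(0.0531·4.7e-06) = 2002 rad/s.
Step 3 — f₀ = ω₀/(2π) = 318.6 Hz.

f₀ = 318.6 Hz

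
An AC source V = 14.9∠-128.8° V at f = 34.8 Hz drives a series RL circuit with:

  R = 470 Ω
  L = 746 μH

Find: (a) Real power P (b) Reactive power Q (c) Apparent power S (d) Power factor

Step 1 — Angular frequency: ω = 2π·f = 2π·34.8 = 218.7 rad/s.
Step 2 — Component impedances:
  R: Z = R = 470 Ω
  L: Z = jωL = j·218.7·0.000746 = 0 + j0.1631 Ω
Step 3 — Series combination: Z_total = R + L = 470 + j0.1631 Ω = 470∠0.0° Ω.
Step 4 — Source phasor: V = 14.9∠-128.8° V = -9.336 - j11.61 V.
Step 5 — Current: I = V / Z = -0.01987 - j0.0247 A = 0.0317∠-128.8° A.
Step 6 — Complex power: S = V·I* = 0.4724 + j0.0001639 VA.
Step 7 — Real power: P = Re(S) = 0.4724 W.
Step 8 — Reactive power: Q = Im(S) = 0.0001639 VAR.
Step 9 — Apparent power: |S| = 0.4724 VA.
Step 10 — Power factor: PF = P/|S| = 1 (lagging).

(a) P = 0.4724 W  (b) Q = 0.0001639 VAR  (c) S = 0.4724 VA  (d) PF = 1 (lagging)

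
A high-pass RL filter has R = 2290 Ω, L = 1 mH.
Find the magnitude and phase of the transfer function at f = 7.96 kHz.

Step 1 — Angular frequency: ω = 2π·7960 = 5.001e+04 rad/s.
Step 2 — Transfer function: H(jω) = jωL/(R + jωL).
Step 3 — Numerator jωL = j·50.01; denominator R + jωL = 2290 + j50.01.
Step 4 — H = 0.0004768 + j0.02183.
Step 5 — Magnitude: |H| = 0.02184 (-33.2 dB); phase: φ = 88.7°.

|H| = 0.02184 (-33.2 dB), φ = 88.7°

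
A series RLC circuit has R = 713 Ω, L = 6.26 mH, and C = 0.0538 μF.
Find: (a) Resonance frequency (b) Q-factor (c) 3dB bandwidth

Step 1 — Resonance: ω₀ = 1/√(LC) = 1/√(0.00626·5.38e-08) = 5.449e+04 rad/s.
Step 2 — f₀ = ω₀/(2π) = 8672 Hz.
Step 3 — Series Q: Q = ω₀L/R = 5.449e+04·0.00626/713 = 0.4784.
Step 4 — Bandwidth: Δω = ω₀/Q = 1.139e+05 rad/s; BW = Δω/(2π) = 1.813e+04 Hz.

(a) f₀ = 8672 Hz  (b) Q = 0.4784  (c) BW = 1.813e+04 Hz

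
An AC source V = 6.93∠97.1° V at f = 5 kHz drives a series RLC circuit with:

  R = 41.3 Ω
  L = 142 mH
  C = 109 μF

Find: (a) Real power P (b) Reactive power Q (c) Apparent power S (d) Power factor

Step 1 — Angular frequency: ω = 2π·f = 2π·5000 = 3.142e+04 rad/s.
Step 2 — Component impedances:
  R: Z = R = 41.3 Ω
  L: Z = jωL = j·3.142e+04·0.142 = 0 + j4461 Ω
  C: Z = 1/(jωC) = -j/(ω·C) = 0 - j0.292 Ω
Step 3 — Series combination: Z_total = R + L + C = 41.3 + j4461 Ω = 4461∠89.5° Ω.
Step 4 — Source phasor: V = 6.93∠97.1° V = -0.8566 + j6.877 V.
Step 5 — Current: I = V / Z = 0.00154 + j0.0002063 A = 0.001553∠7.6° A.
Step 6 — Complex power: S = V·I* = 9.967e-05 + j0.01077 VA.
Step 7 — Real power: P = Re(S) = 9.967e-05 W.
Step 8 — Reactive power: Q = Im(S) = 0.01077 VAR.
Step 9 — Apparent power: |S| = 0.01077 VA.
Step 10 — Power factor: PF = P/|S| = 0.009258 (lagging).

(a) P = 9.967e-05 W  (b) Q = 0.01077 VAR  (c) S = 0.01077 VA  (d) PF = 0.009258 (lagging)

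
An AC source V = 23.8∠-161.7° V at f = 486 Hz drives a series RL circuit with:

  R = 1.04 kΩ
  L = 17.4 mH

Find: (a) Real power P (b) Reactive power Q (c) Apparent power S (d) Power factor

Step 1 — Angular frequency: ω = 2π·f = 2π·486 = 3054 rad/s.
Step 2 — Component impedances:
  R: Z = R = 1040 Ω
  L: Z = jωL = j·3054·0.0174 = 0 + j53.13 Ω
Step 3 — Series combination: Z_total = R + L = 1040 + j53.13 Ω = 1041∠2.9° Ω.
Step 4 — Source phasor: V = 23.8∠-161.7° V = -22.6 - j7.473 V.
Step 5 — Current: I = V / Z = -0.02204 - j0.00606 A = 0.02285∠-164.6° A.
Step 6 — Complex power: S = V·I* = 0.5432 + j0.02775 VA.
Step 7 — Real power: P = Re(S) = 0.5432 W.
Step 8 — Reactive power: Q = Im(S) = 0.02775 VAR.
Step 9 — Apparent power: |S| = 0.5439 VA.
Step 10 — Power factor: PF = P/|S| = 0.9987 (lagging).

(a) P = 0.5432 W  (b) Q = 0.02775 VAR  (c) S = 0.5439 VA  (d) PF = 0.9987 (lagging)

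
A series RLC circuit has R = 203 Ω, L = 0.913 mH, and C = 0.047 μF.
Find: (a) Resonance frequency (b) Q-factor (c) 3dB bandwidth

Step 1 — Resonance condition Im(Z)=0 gives ω₀ = 1/√(LC).
Step 2 — ω₀ = 1/√(0.000913·4.7e-08) = 1.527e+05 rad/s.
Step 3 — f₀ = ω₀/(2π) = 2.43e+04 Hz.
Step 4 — Series Q: Q = ω₀L/R = 1.527e+05·0.000913/203 = 0.6866.
Step 5 — 3dB bandwidth: Δω = ω₀/Q = 2.223e+05 rad/s; BW = Δω/(2π) = 3.539e+04 Hz.

(a) f₀ = 2.43e+04 Hz  (b) Q = 0.6866  (c) BW = 3.539e+04 Hz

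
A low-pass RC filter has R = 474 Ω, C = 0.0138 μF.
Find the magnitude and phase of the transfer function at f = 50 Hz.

Step 1 — Angular frequency: ω = 2π·50 = 314.2 rad/s.
Step 2 — Transfer function: H(jω) = 1/(1 + jωRC).
Step 3 — Denominator: 1 + jωRC = 1 + j·314.2·474·1.38e-08 = 1 + j0.002055.
Step 4 — H = 1 - j0.002055.
Step 5 — Magnitude: |H| = 1 (-0.0 dB); phase: φ = -0.1°.

|H| = 1 (-0.0 dB), φ = -0.1°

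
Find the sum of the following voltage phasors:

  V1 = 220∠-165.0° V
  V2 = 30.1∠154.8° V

Step 1 — Convert each phasor to rectangular form:
  V1 = 220·(cos(-165.0°) + j·sin(-165.0°)) = -212.5 - j56.94 V
  V2 = 30.1·(cos(154.8°) + j·sin(154.8°)) = -27.24 + j12.82 V
Step 2 — Sum components: V_total = -239.7 - j44.12 V.
Step 3 — Convert to polar: |V_total| = 243.8 V, ∠V_total = -169.6°.

V_total = 243.8∠-169.6° V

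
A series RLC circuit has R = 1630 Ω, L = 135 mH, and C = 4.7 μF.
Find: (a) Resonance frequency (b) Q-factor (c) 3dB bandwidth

Step 1 — Resonance: ω₀ = 1/√(LC) = 1/√(0.135·4.7e-06) = 1255 rad/s.
Step 2 — f₀ = ω₀/(2π) = 199.8 Hz.
Step 3 — Series Q: Q = ω₀L/R = 1255·0.135/1630 = 0.104.
Step 4 — Bandwidth: Δω = ω₀/Q = 1.207e+04 rad/s; BW = Δω/(2π) = 1922 Hz.

(a) f₀ = 199.8 Hz  (b) Q = 0.104  (c) BW = 1922 Hz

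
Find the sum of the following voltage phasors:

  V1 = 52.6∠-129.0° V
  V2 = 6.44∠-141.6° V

Step 1 — Convert each phasor to rectangular form:
  V1 = 52.6·(cos(-129.0°) + j·sin(-129.0°)) = -33.1 - j40.88 V
  V2 = 6.44·(cos(-141.6°) + j·sin(-141.6°)) = -5.047 - j4 V
Step 2 — Sum components: V_total = -38.15 - j44.88 V.
Step 3 — Convert to polar: |V_total| = 58.9 V, ∠V_total = -130.4°.

V_total = 58.9∠-130.4° V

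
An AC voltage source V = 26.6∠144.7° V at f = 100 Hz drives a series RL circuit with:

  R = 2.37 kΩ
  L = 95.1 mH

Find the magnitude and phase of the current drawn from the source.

Step 1 — Angular frequency: ω = 2π·f = 2π·100 = 628.3 rad/s.
Step 2 — Component impedances:
  R: Z = R = 2370 Ω
  L: Z = jωL = j·628.3·0.0951 = 0 + j59.75 Ω
Step 3 — Series combination: Z_total = R + L = 2370 + j59.75 Ω = 2371∠1.4° Ω.
Step 4 — Source phasor: V = 26.6∠144.7° V = -21.71 + j15.37 V.
Step 5 — Ohm's law: I = V / Z_total = (-21.71 + j15.37) / (2370 + j59.75) = -0.008991 + j0.006712 A.
Step 6 — Convert to polar: |I| = 0.01122 A, ∠I = 143.3°.

I = 0.01122∠143.3° A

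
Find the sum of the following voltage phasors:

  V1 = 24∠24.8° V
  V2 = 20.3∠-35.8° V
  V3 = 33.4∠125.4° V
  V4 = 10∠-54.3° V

Step 1 — Convert each phasor to rectangular form:
  V1 = 24·(cos(24.8°) + j·sin(24.8°)) = 21.79 + j10.07 V
  V2 = 20.3·(cos(-35.8°) + j·sin(-35.8°)) = 16.46 - j11.87 V
  V3 = 33.4·(cos(125.4°) + j·sin(125.4°)) = -19.35 + j27.23 V
  V4 = 10·(cos(-54.3°) + j·sin(-54.3°)) = 5.835 - j8.121 V
Step 2 — Sum components: V_total = 24.74 + j17.3 V.
Step 3 — Convert to polar: |V_total| = 30.19 V, ∠V_total = 35.0°.

V_total = 30.19∠35.0° V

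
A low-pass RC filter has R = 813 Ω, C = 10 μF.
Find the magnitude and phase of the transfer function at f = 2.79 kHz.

Step 1 — Angular frequency: ω = 2π·2790 = 1.753e+04 rad/s.
Step 2 — Transfer function: H(jω) = 1/(1 + jωRC).
Step 3 — Denominator: 1 + jωRC = 1 + j·1.753e+04·813·1e-05 = 1 + j142.5.
Step 4 — H = 4.923e-05 - j0.007016.
Step 5 — Magnitude: |H| = 0.007016 (-43.1 dB); phase: φ = -89.6°.

|H| = 0.007016 (-43.1 dB), φ = -89.6°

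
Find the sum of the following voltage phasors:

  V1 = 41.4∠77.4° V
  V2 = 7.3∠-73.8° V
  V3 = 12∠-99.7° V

Step 1 — Convert each phasor to rectangular form:
  V1 = 41.4·(cos(77.4°) + j·sin(77.4°)) = 9.031 + j40.4 V
  V2 = 7.3·(cos(-73.8°) + j·sin(-73.8°)) = 2.037 - j7.01 V
  V3 = 12·(cos(-99.7°) + j·sin(-99.7°)) = -2.022 - j11.83 V
Step 2 — Sum components: V_total = 9.046 + j21.56 V.
Step 3 — Convert to polar: |V_total| = 23.38 V, ∠V_total = 67.2°.

V_total = 23.38∠67.2° V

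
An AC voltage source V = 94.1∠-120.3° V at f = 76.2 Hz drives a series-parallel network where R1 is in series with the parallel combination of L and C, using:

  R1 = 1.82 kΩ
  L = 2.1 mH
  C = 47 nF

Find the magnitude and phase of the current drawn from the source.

Step 1 — Angular frequency: ω = 2π·f = 2π·76.2 = 478.8 rad/s.
Step 2 — Component impedances:
  R1: Z = R = 1820 Ω
  L: Z = jωL = j·478.8·0.0021 = 0 + j1.005 Ω
  C: Z = 1/(jωC) = -j/(ω·C) = 0 - j4.444e+04 Ω
Step 3 — Parallel branch: L || C = 1/(1/L + 1/C) = 0 + j1.005 Ω.
Step 4 — Series with R1: Z_total = R1 + (L || C) = 1820 + j1.005 Ω = 1820∠0.0° Ω.
Step 5 — Source phasor: V = 94.1∠-120.3° V = -47.48 - j81.25 V.
Step 6 — Ohm's law: I = V / Z_total = (-47.48 - j81.25) / (1820 + j1.005) = -0.02611 - j0.04463 A.
Step 7 — Convert to polar: |I| = 0.0517 A, ∠I = -120.3°.

I = 0.0517∠-120.3° A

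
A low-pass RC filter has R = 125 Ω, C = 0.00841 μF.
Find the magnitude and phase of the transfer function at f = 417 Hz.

Step 1 — Angular frequency: ω = 2π·417 = 2620 rad/s.
Step 2 — Transfer function: H(jω) = 1/(1 + jωRC).
Step 3 — Denominator: 1 + jωRC = 1 + j·2620·125·8.41e-09 = 1 + j0.002754.
Step 4 — H = 1 - j0.002754.
Step 5 — Magnitude: |H| = 1 (-0.0 dB); phase: φ = -0.2°.

|H| = 1 (-0.0 dB), φ = -0.2°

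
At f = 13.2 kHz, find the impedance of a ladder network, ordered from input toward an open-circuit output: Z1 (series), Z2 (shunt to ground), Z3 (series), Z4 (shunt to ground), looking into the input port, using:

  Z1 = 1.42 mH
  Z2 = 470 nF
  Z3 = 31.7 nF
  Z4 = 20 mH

Step 1 — Angular frequency: ω = 2π·f = 2π·1.32e+04 = 8.294e+04 rad/s.
Step 2 — Component impedances:
  Z1: Z = jωL = j·8.294e+04·0.00142 = 0 + j117.8 Ω
  Z2: Z = 1/(jωC) = -j/(ω·C) = 0 - j25.65 Ω
  Z3: Z = 1/(jωC) = -j/(ω·C) = 0 - j380.4 Ω
  Z4: Z = jωL = j·8.294e+04·0.02 = 0 + j1659 Ω
Step 3 — Ladder network (open output): work backward from the far end, alternating series and parallel combinations. Z_in = 0 + j91.59 Ω = 91.59∠90.0° Ω.

Z = 0 + j91.59 Ω = 91.59∠90.0° Ω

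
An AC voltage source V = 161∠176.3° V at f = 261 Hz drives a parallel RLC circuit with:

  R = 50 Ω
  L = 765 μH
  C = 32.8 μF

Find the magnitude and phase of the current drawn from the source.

Step 1 — Angular frequency: ω = 2π·f = 2π·261 = 1640 rad/s.
Step 2 — Component impedances:
  R: Z = R = 50 Ω
  L: Z = jωL = j·1640·0.000765 = 0 + j1.255 Ω
  C: Z = 1/(jωC) = -j/(ω·C) = 0 - j18.59 Ω
Step 3 — Parallel combination: 1/Z_total = 1/R + 1/L + 1/C; Z_total = 0.03617 + j1.344 Ω = 1.345∠88.5° Ω.
Step 4 — Source phasor: V = 161∠176.3° V = -160.7 + j10.39 V.
Step 5 — Ohm's law: I = V / Z_total = (-160.7 + j10.39) / (0.03617 + j1.344) = 4.51 + j119.6 A.
Step 6 — Convert to polar: |I| = 119.7 A, ∠I = 87.8°.

I = 119.7∠87.8° A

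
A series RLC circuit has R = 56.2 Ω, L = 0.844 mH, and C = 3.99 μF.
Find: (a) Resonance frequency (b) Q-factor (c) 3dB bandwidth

Step 1 — Resonance: ω₀ = 1/√(LC) = 1/√(0.000844·3.99e-06) = 1.723e+04 rad/s.
Step 2 — f₀ = ω₀/(2π) = 2743 Hz.
Step 3 — Series Q: Q = ω₀L/R = 1.723e+04·0.000844/56.2 = 0.2588.
Step 4 — Bandwidth: Δω = ω₀/Q = 6.659e+04 rad/s; BW = Δω/(2π) = 1.06e+04 Hz.

(a) f₀ = 2743 Hz  (b) Q = 0.2588  (c) BW = 1.06e+04 Hz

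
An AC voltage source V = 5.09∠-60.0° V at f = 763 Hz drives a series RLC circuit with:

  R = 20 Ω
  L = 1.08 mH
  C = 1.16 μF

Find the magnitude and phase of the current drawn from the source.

Step 1 — Angular frequency: ω = 2π·f = 2π·763 = 4794 rad/s.
Step 2 — Component impedances:
  R: Z = R = 20 Ω
  L: Z = jωL = j·4794·0.00108 = 0 + j5.178 Ω
  C: Z = 1/(jωC) = -j/(ω·C) = 0 - j179.8 Ω
Step 3 — Series combination: Z_total = R + L + C = 20 - j174.6 Ω = 175.8∠-83.5° Ω.
Step 4 — Source phasor: V = 5.09∠-60.0° V = 2.545 - j4.408 V.
Step 5 — Ohm's law: I = V / Z_total = (2.545 - j4.408) / (20 - j174.6) = 0.02656 + j0.01153 A.
Step 6 — Convert to polar: |I| = 0.02896 A, ∠I = 23.5°.

I = 0.02896∠23.5° A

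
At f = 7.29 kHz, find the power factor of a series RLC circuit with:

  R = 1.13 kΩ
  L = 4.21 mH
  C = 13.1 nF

Step 1 — Angular frequency: ω = 2π·f = 2π·7290 = 4.58e+04 rad/s.
Step 2 — Component impedances:
  R: Z = R = 1130 Ω
  L: Z = jωL = j·4.58e+04·0.00421 = 0 + j192.8 Ω
  C: Z = 1/(jωC) = -j/(ω·C) = 0 - j1667 Ω
Step 3 — Series combination: Z_total = R + L + C = 1130 - j1474 Ω = 1857∠-52.5° Ω.
Step 4 — Power factor: PF = cos(φ) = Re(Z)/|Z| = 1130/1857 = 0.6085.
Step 5 — Type: Im(Z) = -1474 ⇒ leading (phase φ = -52.5°).

PF = 0.6085 (leading, φ = -52.5°)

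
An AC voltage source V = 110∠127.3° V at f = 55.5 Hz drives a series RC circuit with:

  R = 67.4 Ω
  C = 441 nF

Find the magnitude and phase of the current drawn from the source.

Step 1 — Angular frequency: ω = 2π·f = 2π·55.5 = 348.7 rad/s.
Step 2 — Component impedances:
  R: Z = R = 67.4 Ω
  C: Z = 1/(jωC) = -j/(ω·C) = 0 - j6503 Ω
Step 3 — Series combination: Z_total = R + C = 67.4 - j6503 Ω = 6503∠-89.4° Ω.
Step 4 — Source phasor: V = 110∠127.3° V = -66.66 + j87.5 V.
Step 5 — Ohm's law: I = V / Z_total = (-66.66 + j87.5) / (67.4 - j6503) = -0.01356 - j0.01011 A.
Step 6 — Convert to polar: |I| = 0.01692 A, ∠I = -143.3°.

I = 0.01692∠-143.3° A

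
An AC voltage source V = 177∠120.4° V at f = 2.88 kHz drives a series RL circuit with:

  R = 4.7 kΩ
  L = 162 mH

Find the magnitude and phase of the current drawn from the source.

Step 1 — Angular frequency: ω = 2π·f = 2π·2880 = 1.81e+04 rad/s.
Step 2 — Component impedances:
  R: Z = R = 4700 Ω
  L: Z = jωL = j·1.81e+04·0.162 = 0 + j2931 Ω
Step 3 — Series combination: Z_total = R + L = 4700 + j2931 Ω = 5539∠32.0° Ω.
Step 4 — Source phasor: V = 177∠120.4° V = -89.57 + j152.7 V.
Step 5 — Ohm's law: I = V / Z_total = (-89.57 + j152.7) / (4700 + j2931) = 0.0008658 + j0.03194 A.
Step 6 — Convert to polar: |I| = 0.03195 A, ∠I = 88.4°.

I = 0.03195∠88.4° A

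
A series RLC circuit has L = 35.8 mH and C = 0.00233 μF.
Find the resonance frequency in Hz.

Step 1 — Resonance condition Im(Z)=0 gives ω₀ = 1/√(LC).
Step 2 — ω₀ = 1/√(0.0358·2.33e-09) = 1.095e+05 rad/s.
Step 3 — f₀ = ω₀/(2π) = 1.743e+04 Hz.

f₀ = 1.743e+04 Hz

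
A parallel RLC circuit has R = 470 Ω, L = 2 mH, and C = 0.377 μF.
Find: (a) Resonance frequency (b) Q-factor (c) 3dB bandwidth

Step 1 — Resonance: ω₀ = 1/√(LC) = 1/√(0.002·3.77e-07) = 3.642e+04 rad/s.
Step 2 — f₀ = ω₀/(2π) = 5796 Hz.
Step 3 — Parallel Q: Q = R/(ω₀L) = 470/(3.642e+04·0.002) = 6.453.
Step 4 — Bandwidth: Δω = ω₀/Q = 5644 rad/s; BW = Δω/(2π) = 898.2 Hz.

(a) f₀ = 5796 Hz  (b) Q = 6.453  (c) BW = 898.2 Hz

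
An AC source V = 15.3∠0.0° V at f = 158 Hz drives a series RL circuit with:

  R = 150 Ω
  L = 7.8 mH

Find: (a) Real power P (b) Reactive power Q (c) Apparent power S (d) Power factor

Step 1 — Angular frequency: ω = 2π·f = 2π·158 = 992.7 rad/s.
Step 2 — Component impedances:
  R: Z = R = 150 Ω
  L: Z = jωL = j·992.7·0.0078 = 0 + j7.743 Ω
Step 3 — Series combination: Z_total = R + L = 150 + j7.743 Ω = 150.2∠3.0° Ω.
Step 4 — Source phasor: V = 15.3∠0.0° V = 15.3 V.
Step 5 — Current: I = V / Z = 0.1017 - j0.005252 A = 0.1019∠-3.0° A.
Step 6 — Complex power: S = V·I* = 1.556 + j0.08035 VA.
Step 7 — Real power: P = Re(S) = 1.556 W.
Step 8 — Reactive power: Q = Im(S) = 0.08035 VAR.
Step 9 — Apparent power: |S| = 1.559 VA.
Step 10 — Power factor: PF = P/|S| = 0.9987 (lagging).

(a) P = 1.556 W  (b) Q = 0.08035 VAR  (c) S = 1.559 VA  (d) PF = 0.9987 (lagging)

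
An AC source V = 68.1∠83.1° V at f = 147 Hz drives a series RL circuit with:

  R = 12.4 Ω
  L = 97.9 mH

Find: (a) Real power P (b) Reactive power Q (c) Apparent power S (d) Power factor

Step 1 — Angular frequency: ω = 2π·f = 2π·147 = 923.6 rad/s.
Step 2 — Component impedances:
  R: Z = R = 12.4 Ω
  L: Z = jωL = j·923.6·0.0979 = 0 + j90.42 Ω
Step 3 — Series combination: Z_total = R + L = 12.4 + j90.42 Ω = 91.27∠82.2° Ω.
Step 4 — Source phasor: V = 68.1∠83.1° V = 8.181 + j67.61 V.
Step 5 — Current: I = V / Z = 0.746 + j0.01183 A = 0.7461∠0.9° A.
Step 6 — Complex power: S = V·I* = 6.903 + j50.34 VA.
Step 7 — Real power: P = Re(S) = 6.903 W.
Step 8 — Reactive power: Q = Im(S) = 50.34 VAR.
Step 9 — Apparent power: |S| = 50.81 VA.
Step 10 — Power factor: PF = P/|S| = 0.1359 (lagging).

(a) P = 6.903 W  (b) Q = 50.34 VAR  (c) S = 50.81 VA  (d) PF = 0.1359 (lagging)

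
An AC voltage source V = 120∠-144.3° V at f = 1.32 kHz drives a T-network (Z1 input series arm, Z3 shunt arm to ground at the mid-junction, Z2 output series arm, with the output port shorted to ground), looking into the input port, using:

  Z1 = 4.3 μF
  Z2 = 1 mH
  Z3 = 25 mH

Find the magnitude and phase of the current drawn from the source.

Step 1 — Angular frequency: ω = 2π·f = 2π·1320 = 8294 rad/s.
Step 2 — Component impedances:
  Z1: Z = 1/(jωC) = -j/(ω·C) = 0 - j28.04 Ω
  Z2: Z = jωL = j·8294·0.001 = 0 + j8.294 Ω
  Z3: Z = jωL = j·8294·0.025 = 0 + j207.3 Ω
Step 3 — With the output port shorted to ground, the output series arm Z2 runs from the junction to ground; the shunt arm Z3 also runs from the junction to ground. They appear in parallel: Z3 || Z2 = 0 + j7.975 Ω.
Step 4 — Series with input arm Z1: Z_in = Z1 + (Z3 || Z2) = 0 - j20.07 Ω = 20.07∠-90.0° Ω.
Step 5 — Source phasor: V = 120∠-144.3° V = -97.45 - j70.02 V.
Step 6 — Ohm's law: I = V / Z_total = (-97.45 - j70.02) / (0 - j20.07) = 3.49 - j4.857 A.
Step 7 — Convert to polar: |I| = 5.981 A, ∠I = -54.3°.

I = 5.981∠-54.3° A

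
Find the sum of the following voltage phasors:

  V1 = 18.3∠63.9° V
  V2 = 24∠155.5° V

Step 1 — Convert each phasor to rectangular form:
  V1 = 18.3·(cos(63.9°) + j·sin(63.9°)) = 8.051 + j16.43 V
  V2 = 24·(cos(155.5°) + j·sin(155.5°)) = -21.84 + j9.953 V
Step 2 — Sum components: V_total = -13.79 + j26.39 V.
Step 3 — Convert to polar: |V_total| = 29.77 V, ∠V_total = 117.6°.

V_total = 29.77∠117.6° V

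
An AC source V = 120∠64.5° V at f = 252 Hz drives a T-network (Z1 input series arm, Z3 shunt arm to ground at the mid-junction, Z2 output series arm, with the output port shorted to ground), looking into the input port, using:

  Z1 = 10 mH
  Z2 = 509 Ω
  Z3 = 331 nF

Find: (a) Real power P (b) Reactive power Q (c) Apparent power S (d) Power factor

Step 1 — Angular frequency: ω = 2π·f = 2π·252 = 1583 rad/s.
Step 2 — Component impedances:
  Z1: Z = jωL = j·1583·0.01 = 0 + j15.83 Ω
  Z2: Z = R = 509 Ω
  Z3: Z = 1/(jωC) = -j/(ω·C) = 0 - j1908 Ω
Step 3 — With the output port shorted to ground, the output series arm Z2 runs from the junction to ground; the shunt arm Z3 also runs from the junction to ground. They appear in parallel: Z3 || Z2 = 475.2 - j126.8 Ω.
Step 4 — Series with input arm Z1: Z_in = Z1 + (Z3 || Z2) = 475.2 - j110.9 Ω = 488∠-13.1° Ω.
Step 5 — Source phasor: V = 120∠64.5° V = 51.66 + j108.3 V.
Step 6 — Current: I = V / Z = 0.05264 + j0.2402 A = 0.2459∠77.6° A.
Step 7 — Complex power: S = V·I* = 28.74 - j6.709 VA.
Step 8 — Real power: P = Re(S) = 28.74 W.
Step 9 — Reactive power: Q = Im(S) = -6.709 VAR.
Step 10 — Apparent power: |S| = 29.51 VA.
Step 11 — Power factor: PF = P/|S| = 0.9738 (leading).

(a) P = 28.74 W  (b) Q = -6.709 VAR  (c) S = 29.51 VA  (d) PF = 0.9738 (leading)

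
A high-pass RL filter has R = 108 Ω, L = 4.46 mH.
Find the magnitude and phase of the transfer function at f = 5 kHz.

Step 1 — Angular frequency: ω = 2π·5000 = 3.142e+04 rad/s.
Step 2 — Transfer function: H(jω) = jωL/(R + jωL).
Step 3 — Numerator jωL = j·140.1; denominator R + jωL = 108 + j140.1.
Step 4 — H = 0.6273 + j0.4835.
Step 5 — Magnitude: |H| = 0.792 (-2.0 dB); phase: φ = 37.6°.

|H| = 0.792 (-2.0 dB), φ = 37.6°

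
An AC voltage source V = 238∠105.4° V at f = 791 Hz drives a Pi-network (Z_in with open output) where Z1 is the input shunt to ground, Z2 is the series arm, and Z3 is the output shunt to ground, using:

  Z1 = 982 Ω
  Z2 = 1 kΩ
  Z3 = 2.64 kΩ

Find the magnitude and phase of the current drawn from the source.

Step 1 — Angular frequency: ω = 2π·f = 2π·791 = 4970 rad/s.
Step 2 — Component impedances:
  Z1: Z = R = 982 Ω
  Z2: Z = R = 1000 Ω
  Z3: Z = R = 2640 Ω
Step 3 — With open output, the series arm Z2 and the output shunt Z3 appear in series to ground: Z2 + Z3 = 3640 Ω.
Step 4 — Parallel with input shunt Z1: Z_in = Z1 || (Z2 + Z3) = 773.4 Ω = 773.4∠0.0° Ω.
Step 5 — Source phasor: V = 238∠105.4° V = -63.2 + j229.5 V.
Step 6 — Ohm's law: I = V / Z_total = (-63.2 + j229.5) / (773.4) = -0.08172 + j0.2967 A.
Step 7 — Convert to polar: |I| = 0.3077 A, ∠I = 105.4°.

I = 0.3077∠105.4° A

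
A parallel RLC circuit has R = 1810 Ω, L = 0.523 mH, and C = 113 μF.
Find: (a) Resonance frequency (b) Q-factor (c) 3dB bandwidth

Step 1 — Resonance: ω₀ = 1/√(LC) = 1/√(0.000523·0.000113) = 4113 rad/s.
Step 2 — f₀ = ω₀/(2π) = 654.7 Hz.
Step 3 — Parallel Q: Q = R/(ω₀L) = 1810/(4113·0.000523) = 841.3.
Step 4 — Bandwidth: Δω = ω₀/Q = 4.889 rad/s; BW = Δω/(2π) = 0.7781 Hz.

(a) f₀ = 654.7 Hz  (b) Q = 841.3  (c) BW = 0.7781 Hz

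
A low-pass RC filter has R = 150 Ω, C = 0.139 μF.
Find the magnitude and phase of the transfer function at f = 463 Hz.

Step 1 — Angular frequency: ω = 2π·463 = 2909 rad/s.
Step 2 — Transfer function: H(jω) = 1/(1 + jωRC).
Step 3 — Denominator: 1 + jωRC = 1 + j·2909·150·1.39e-07 = 1 + j0.06066.
Step 4 — H = 0.9963 - j0.06043.
Step 5 — Magnitude: |H| = 0.9982 (-0.0 dB); phase: φ = -3.5°.

|H| = 0.9982 (-0.0 dB), φ = -3.5°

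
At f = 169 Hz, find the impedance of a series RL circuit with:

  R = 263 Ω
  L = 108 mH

Step 1 — Angular frequency: ω = 2π·f = 2π·169 = 1062 rad/s.
Step 2 — Component impedances:
  R: Z = R = 263 Ω
  L: Z = jωL = j·1062·0.108 = 0 + j114.7 Ω
Step 3 — Series combination: Z_total = R + L = 263 + j114.7 Ω = 286.9∠23.6° Ω.

Z = 263 + j114.7 Ω = 286.9∠23.6° Ω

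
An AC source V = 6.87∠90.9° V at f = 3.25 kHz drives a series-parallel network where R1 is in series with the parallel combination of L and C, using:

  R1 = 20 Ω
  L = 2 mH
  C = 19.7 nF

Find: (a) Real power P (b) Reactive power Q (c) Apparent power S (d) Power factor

Step 1 — Angular frequency: ω = 2π·f = 2π·3250 = 2.042e+04 rad/s.
Step 2 — Component impedances:
  R1: Z = R = 20 Ω
  L: Z = jωL = j·2.042e+04·0.002 = 0 + j40.84 Ω
  C: Z = 1/(jωC) = -j/(ω·C) = 0 - j2486 Ω
Step 3 — Parallel branch: L || C = 1/(1/L + 1/C) = 0 + j41.52 Ω.
Step 4 — Series with R1: Z_total = R1 + (L || C) = 20 + j41.52 Ω = 46.09∠64.3° Ω.
Step 5 — Source phasor: V = 6.87∠90.9° V = -0.1079 + j6.869 V.
Step 6 — Current: I = V / Z = 0.1333 + j0.06679 A = 0.1491∠26.6° A.
Step 7 — Complex power: S = V·I* = 0.4444 + j0.9226 VA.
Step 8 — Real power: P = Re(S) = 0.4444 W.
Step 9 — Reactive power: Q = Im(S) = 0.9226 VAR.
Step 10 — Apparent power: |S| = 1.024 VA.
Step 11 — Power factor: PF = P/|S| = 0.4339 (lagging).

(a) P = 0.4444 W  (b) Q = 0.9226 VAR  (c) S = 1.024 VA  (d) PF = 0.4339 (lagging)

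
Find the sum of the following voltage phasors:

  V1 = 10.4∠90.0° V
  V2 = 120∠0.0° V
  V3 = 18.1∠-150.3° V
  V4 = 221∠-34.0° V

Step 1 — Convert each phasor to rectangular form:
  V1 = 10.4·(cos(90.0°) + j·sin(90.0°)) = 0 + j10.4 V
  V2 = 120·(cos(0.0°) + j·sin(0.0°)) = 120 V
  V3 = 18.1·(cos(-150.3°) + j·sin(-150.3°)) = -15.72 - j8.968 V
  V4 = 221·(cos(-34.0°) + j·sin(-34.0°)) = 183.2 - j123.6 V
Step 2 — Sum components: V_total = 287.5 - j122.1 V.
Step 3 — Convert to polar: |V_total| = 312.4 V, ∠V_total = -23.0°.

V_total = 312.4∠-23.0° V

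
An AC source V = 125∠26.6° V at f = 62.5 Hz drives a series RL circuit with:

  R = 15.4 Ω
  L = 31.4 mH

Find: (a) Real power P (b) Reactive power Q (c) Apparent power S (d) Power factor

Step 1 — Angular frequency: ω = 2π·f = 2π·62.5 = 392.7 rad/s.
Step 2 — Component impedances:
  R: Z = R = 15.4 Ω
  L: Z = jωL = j·392.7·0.0314 = 0 + j12.33 Ω
Step 3 — Series combination: Z_total = R + L = 15.4 + j12.33 Ω = 19.73∠38.7° Ω.
Step 4 — Source phasor: V = 125∠26.6° V = 111.8 + j55.97 V.
Step 5 — Current: I = V / Z = 6.196 - j1.326 A = 6.336∠-12.1° A.
Step 6 — Complex power: S = V·I* = 618.2 + j495 VA.
Step 7 — Real power: P = Re(S) = 618.2 W.
Step 8 — Reactive power: Q = Im(S) = 495 VAR.
Step 9 — Apparent power: |S| = 792 VA.
Step 10 — Power factor: PF = P/|S| = 0.7806 (lagging).

(a) P = 618.2 W  (b) Q = 495 VAR  (c) S = 792 VA  (d) PF = 0.7806 (lagging)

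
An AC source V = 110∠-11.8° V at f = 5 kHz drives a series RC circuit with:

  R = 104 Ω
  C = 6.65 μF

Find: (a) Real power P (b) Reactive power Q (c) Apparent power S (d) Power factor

Step 1 — Angular frequency: ω = 2π·f = 2π·5000 = 3.142e+04 rad/s.
Step 2 — Component impedances:
  R: Z = R = 104 Ω
  C: Z = 1/(jωC) = -j/(ω·C) = 0 - j4.787 Ω
Step 3 — Series combination: Z_total = R + C = 104 - j4.787 Ω = 104.1∠-2.6° Ω.
Step 4 — Source phasor: V = 110∠-11.8° V = 107.7 - j22.49 V.
Step 5 — Current: I = V / Z = 1.043 - j0.1683 A = 1.057∠-9.2° A.
Step 6 — Complex power: S = V·I* = 116.1 - j5.344 VA.
Step 7 — Real power: P = Re(S) = 116.1 W.
Step 8 — Reactive power: Q = Im(S) = -5.344 VAR.
Step 9 — Apparent power: |S| = 116.2 VA.
Step 10 — Power factor: PF = P/|S| = 0.9989 (leading).

(a) P = 116.1 W  (b) Q = -5.344 VAR  (c) S = 116.2 VA  (d) PF = 0.9989 (leading)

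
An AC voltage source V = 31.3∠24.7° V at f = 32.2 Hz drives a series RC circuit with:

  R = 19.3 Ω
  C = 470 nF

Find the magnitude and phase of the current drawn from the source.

Step 1 — Angular frequency: ω = 2π·f = 2π·32.2 = 202.3 rad/s.
Step 2 — Component impedances:
  R: Z = R = 19.3 Ω
  C: Z = 1/(jωC) = -j/(ω·C) = 0 - j1.052e+04 Ω
Step 3 — Series combination: Z_total = R + C = 19.3 - j1.052e+04 Ω = 1.052e+04∠-89.9° Ω.
Step 4 — Source phasor: V = 31.3∠24.7° V = 28.44 + j13.08 V.
Step 5 — Ohm's law: I = V / Z_total = (28.44 + j13.08) / (19.3 - j1.052e+04) = -0.001239 + j0.002706 A.
Step 6 — Convert to polar: |I| = 0.002976 A, ∠I = 114.6°.

I = 0.002976∠114.6° A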